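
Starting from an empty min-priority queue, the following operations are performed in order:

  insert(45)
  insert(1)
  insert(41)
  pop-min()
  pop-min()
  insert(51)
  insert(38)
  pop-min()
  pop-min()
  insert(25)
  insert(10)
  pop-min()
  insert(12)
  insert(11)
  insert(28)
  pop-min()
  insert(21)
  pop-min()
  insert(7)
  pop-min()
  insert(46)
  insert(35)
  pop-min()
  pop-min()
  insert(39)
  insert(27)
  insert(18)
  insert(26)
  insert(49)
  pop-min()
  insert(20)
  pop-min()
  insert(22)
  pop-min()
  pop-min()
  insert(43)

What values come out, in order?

1, 41, 38, 45, 10, 11, 12, 7, 21, 25, 18, 20, 22, 26

insert 45 → {45}
insert 1 → {1, 45}
insert 41 → {1, 41, 45}
pop-min → 1; now {41, 45}
pop-min → 41; now {45}
insert 51 → {45, 51}
insert 38 → {38, 45, 51}
pop-min → 38; now {45, 51}
pop-min → 45; now {51}
insert 25 → {25, 51}
insert 10 → {10, 25, 51}
pop-min → 10; now {25, 51}
insert 12 → {12, 25, 51}
insert 11 → {11, 12, 25, 51}
insert 28 → {11, 12, 25, 28, 51}
pop-min → 11; now {12, 25, 28, 51}
insert 21 → {12, 21, 25, 28, 51}
pop-min → 12; now {21, 25, 28, 51}
insert 7 → {7, 21, 25, 28, 51}
pop-min → 7; now {21, 25, 28, 51}
insert 46 → {21, 25, 28, 46, 51}
insert 35 → {21, 25, 28, 35, 46, 51}
pop-min → 21; now {25, 28, 35, 46, 51}
pop-min → 25; now {28, 35, 46, 51}
insert 39 → {28, 35, 39, 46, 51}
insert 27 → {27, 28, 35, 39, 46, 51}
insert 18 → {18, 27, 28, 35, 39, 46, 51}
insert 26 → {18, 26, 27, 28, 35, 39, 46, 51}
insert 49 → {18, 26, 27, 28, 35, 39, 46, 49, 51}
pop-min → 18; now {26, 27, 28, 35, 39, 46, 49, 51}
insert 20 → {20, 26, 27, 28, 35, 39, 46, 49, 51}
pop-min → 20; now {26, 27, 28, 35, 39, 46, 49, 51}
insert 22 → {22, 26, 27, 28, 35, 39, 46, 49, 51}
pop-min → 22; now {26, 27, 28, 35, 39, 46, 49, 51}
pop-min → 26; now {27, 28, 35, 39, 46, 49, 51}
insert 43 → {27, 28, 35, 39, 43, 46, 49, 51}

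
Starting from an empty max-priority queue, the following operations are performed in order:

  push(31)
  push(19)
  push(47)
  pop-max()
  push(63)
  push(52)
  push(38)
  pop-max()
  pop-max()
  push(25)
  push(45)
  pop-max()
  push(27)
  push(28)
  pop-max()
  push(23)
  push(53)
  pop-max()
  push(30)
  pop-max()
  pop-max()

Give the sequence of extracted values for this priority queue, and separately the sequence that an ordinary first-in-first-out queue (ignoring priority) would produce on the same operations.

priority queue: [47, 63, 52, 45, 38, 53, 31, 30]; FIFO queue: 31 → 19 → 47 → 63 → 52 → 38 → 25 → 45

insert 31 → {31}
insert 19 → {31, 19}
insert 47 → {47, 31, 19}
pop-max → 47; now {31, 19}
insert 63 → {63, 31, 19}
insert 52 → {63, 52, 31, 19}
insert 38 → {63, 52, 38, 31, 19}
pop-max → 63; now {52, 38, 31, 19}
pop-max → 52; now {38, 31, 19}
insert 25 → {38, 31, 25, 19}
insert 45 → {45, 38, 31, 25, 19}
pop-max → 45; now {38, 31, 25, 19}
insert 27 → {38, 31, 27, 25, 19}
insert 28 → {38, 31, 28, 27, 25, 19}
pop-max → 38; now {31, 28, 27, 25, 19}
insert 23 → {31, 28, 27, 25, 23, 19}
insert 53 → {53, 31, 28, 27, 25, 23, 19}
pop-max → 53; now {31, 28, 27, 25, 23, 19}
insert 30 → {31, 30, 28, 27, 25, 23, 19}
pop-max → 31; now {30, 28, 27, 25, 23, 19}
pop-max → 30; now {28, 27, 25, 23, 19}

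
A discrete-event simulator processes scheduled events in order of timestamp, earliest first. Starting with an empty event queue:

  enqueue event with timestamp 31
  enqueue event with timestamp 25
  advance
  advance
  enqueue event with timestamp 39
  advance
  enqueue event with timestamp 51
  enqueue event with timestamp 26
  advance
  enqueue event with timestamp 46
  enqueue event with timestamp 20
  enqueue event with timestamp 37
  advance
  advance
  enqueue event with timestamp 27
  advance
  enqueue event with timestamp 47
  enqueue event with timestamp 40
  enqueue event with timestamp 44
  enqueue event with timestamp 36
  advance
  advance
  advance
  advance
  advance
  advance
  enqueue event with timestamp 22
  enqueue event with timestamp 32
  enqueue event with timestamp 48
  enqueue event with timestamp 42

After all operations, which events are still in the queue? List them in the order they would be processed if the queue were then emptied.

22, 32, 42, 48

insert 31 → {31}
insert 25 → {25, 31}
advance → 25; now {31}
advance → 31; now {}
insert 39 → {39}
advance → 39; now {}
insert 51 → {51}
insert 26 → {26, 51}
advance → 26; now {51}
insert 46 → {46, 51}
insert 20 → {20, 46, 51}
insert 37 → {20, 37, 46, 51}
advance → 20; now {37, 46, 51}
advance → 37; now {46, 51}
insert 27 → {27, 46, 51}
advance → 27; now {46, 51}
insert 47 → {46, 47, 51}
insert 40 → {40, 46, 47, 51}
insert 44 → {40, 44, 46, 47, 51}
insert 36 → {36, 40, 44, 46, 47, 51}
advance → 36; now {40, 44, 46, 47, 51}
advance → 40; now {44, 46, 47, 51}
advance → 44; now {46, 47, 51}
advance → 46; now {47, 51}
advance → 47; now {51}
advance → 51; now {}
insert 22 → {22}
insert 32 → {22, 32}
insert 48 → {22, 32, 48}
insert 42 → {22, 32, 42, 48}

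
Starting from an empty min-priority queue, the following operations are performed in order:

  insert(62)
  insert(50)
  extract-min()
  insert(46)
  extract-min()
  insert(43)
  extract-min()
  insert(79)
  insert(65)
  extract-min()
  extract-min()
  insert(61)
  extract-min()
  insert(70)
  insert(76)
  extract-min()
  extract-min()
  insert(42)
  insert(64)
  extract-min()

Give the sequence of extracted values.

[50, 46, 43, 62, 65, 61, 70, 76, 42]

insert 62 → {62}
insert 50 → {50, 62}
extract-min → 50; now {62}
insert 46 → {46, 62}
extract-min → 46; now {62}
insert 43 → {43, 62}
extract-min → 43; now {62}
insert 79 → {62, 79}
insert 65 → {62, 65, 79}
extract-min → 62; now {65, 79}
extract-min → 65; now {79}
insert 61 → {61, 79}
extract-min → 61; now {79}
insert 70 → {70, 79}
insert 76 → {70, 76, 79}
extract-min → 70; now {76, 79}
extract-min → 76; now {79}
insert 42 → {42, 79}
insert 64 → {42, 64, 79}
extract-min → 42; now {64, 79}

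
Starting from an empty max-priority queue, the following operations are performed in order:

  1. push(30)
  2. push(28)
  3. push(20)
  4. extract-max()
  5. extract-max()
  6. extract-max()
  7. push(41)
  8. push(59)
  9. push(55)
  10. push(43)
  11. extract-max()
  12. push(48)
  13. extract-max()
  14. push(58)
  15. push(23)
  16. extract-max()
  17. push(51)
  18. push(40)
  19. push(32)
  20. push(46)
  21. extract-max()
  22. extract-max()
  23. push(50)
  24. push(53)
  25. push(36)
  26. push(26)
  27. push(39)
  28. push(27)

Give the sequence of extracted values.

[30, 28, 20, 59, 55, 58, 51, 48]

insert 30 → {30}
insert 28 → {30, 28}
insert 20 → {30, 28, 20}
extract-max → 30; now {28, 20}
extract-max → 28; now {20}
extract-max → 20; now {}
insert 41 → {41}
insert 59 → {59, 41}
insert 55 → {59, 55, 41}
insert 43 → {59, 55, 43, 41}
extract-max → 59; now {55, 43, 41}
insert 48 → {55, 48, 43, 41}
extract-max → 55; now {48, 43, 41}
insert 58 → {58, 48, 43, 41}
insert 23 → {58, 48, 43, 41, 23}
extract-max → 58; now {48, 43, 41, 23}
insert 51 → {51, 48, 43, 41, 23}
insert 40 → {51, 48, 43, 41, 40, 23}
insert 32 → {51, 48, 43, 41, 40, 32, 23}
insert 46 → {51, 48, 46, 43, 41, 40, 32, 23}
extract-max → 51; now {48, 46, 43, 41, 40, 32, 23}
extract-max → 48; now {46, 43, 41, 40, 32, 23}
insert 50 → {50, 46, 43, 41, 40, 32, 23}
insert 53 → {53, 50, 46, 43, 41, 40, 32, 23}
insert 36 → {53, 50, 46, 43, 41, 40, 36, 32, 23}
insert 26 → {53, 50, 46, 43, 41, 40, 36, 32, 26, 23}
insert 39 → {53, 50, 46, 43, 41, 40, 39, 36, 32, 26, 23}
insert 27 → {53, 50, 46, 43, 41, 40, 39, 36, 32, 27, 26, 23}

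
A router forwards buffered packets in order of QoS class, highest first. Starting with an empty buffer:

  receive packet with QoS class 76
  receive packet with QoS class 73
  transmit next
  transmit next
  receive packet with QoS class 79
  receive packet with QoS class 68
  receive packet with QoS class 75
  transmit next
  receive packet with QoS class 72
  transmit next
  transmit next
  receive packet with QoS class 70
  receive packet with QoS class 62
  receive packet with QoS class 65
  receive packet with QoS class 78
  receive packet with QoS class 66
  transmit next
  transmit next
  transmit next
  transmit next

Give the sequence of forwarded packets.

[76, 73, 79, 75, 72, 78, 70, 68, 66]

insert 76 → {76}
insert 73 → {76, 73}
transmit next → 76; now {73}
transmit next → 73; now {}
insert 79 → {79}
insert 68 → {79, 68}
insert 75 → {79, 75, 68}
transmit next → 79; now {75, 68}
insert 72 → {75, 72, 68}
transmit next → 75; now {72, 68}
transmit next → 72; now {68}
insert 70 → {70, 68}
insert 62 → {70, 68, 62}
insert 65 → {70, 68, 65, 62}
insert 78 → {78, 70, 68, 65, 62}
insert 66 → {78, 70, 68, 66, 65, 62}
transmit next → 78; now {70, 68, 66, 65, 62}
transmit next → 70; now {68, 66, 65, 62}
transmit next → 68; now {66, 65, 62}
transmit next → 66; now {65, 62}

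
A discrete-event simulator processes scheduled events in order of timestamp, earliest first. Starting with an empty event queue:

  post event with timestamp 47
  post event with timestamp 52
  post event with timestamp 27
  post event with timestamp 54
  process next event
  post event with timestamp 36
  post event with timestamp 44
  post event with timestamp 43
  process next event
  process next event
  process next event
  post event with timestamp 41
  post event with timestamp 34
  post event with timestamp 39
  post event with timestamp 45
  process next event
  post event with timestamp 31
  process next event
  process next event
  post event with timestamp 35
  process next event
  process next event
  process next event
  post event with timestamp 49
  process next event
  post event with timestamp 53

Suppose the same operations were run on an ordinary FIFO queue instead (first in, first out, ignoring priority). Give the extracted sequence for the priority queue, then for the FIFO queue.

insert 47 → {47}
insert 52 → {47, 52}
insert 27 → {27, 47, 52}
insert 54 → {27, 47, 52, 54}
process next event → 27; now {47, 52, 54}
insert 36 → {36, 47, 52, 54}
insert 44 → {36, 44, 47, 52, 54}
insert 43 → {36, 43, 44, 47, 52, 54}
process next event → 36; now {43, 44, 47, 52, 54}
process next event → 43; now {44, 47, 52, 54}
process next event → 44; now {47, 52, 54}
insert 41 → {41, 47, 52, 54}
insert 34 → {34, 41, 47, 52, 54}
insert 39 → {34, 39, 41, 47, 52, 54}
insert 45 → {34, 39, 41, 45, 47, 52, 54}
process next event → 34; now {39, 41, 45, 47, 52, 54}
insert 31 → {31, 39, 41, 45, 47, 52, 54}
process next event → 31; now {39, 41, 45, 47, 52, 54}
process next event → 39; now {41, 45, 47, 52, 54}
insert 35 → {35, 41, 45, 47, 52, 54}
process next event → 35; now {41, 45, 47, 52, 54}
process next event → 41; now {45, 47, 52, 54}
process next event → 45; now {47, 52, 54}
insert 49 → {47, 49, 52, 54}
process next event → 47; now {49, 52, 54}
insert 53 → {49, 52, 53, 54}

priority queue: [27, 36, 43, 44, 34, 31, 39, 35, 41, 45, 47]; FIFO queue: [47, 52, 27, 54, 36, 44, 43, 41, 34, 39, 45]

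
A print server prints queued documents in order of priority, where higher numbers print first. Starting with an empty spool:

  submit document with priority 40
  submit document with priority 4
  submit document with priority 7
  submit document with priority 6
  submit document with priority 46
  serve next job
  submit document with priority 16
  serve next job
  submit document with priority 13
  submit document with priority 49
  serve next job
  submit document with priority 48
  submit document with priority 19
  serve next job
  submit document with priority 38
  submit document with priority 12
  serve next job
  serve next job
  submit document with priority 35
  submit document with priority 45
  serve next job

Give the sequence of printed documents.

insert 40 → {40}
insert 4 → {40, 4}
insert 7 → {40, 7, 4}
insert 6 → {40, 7, 6, 4}
insert 46 → {46, 40, 7, 6, 4}
serve next job → 46; now {40, 7, 6, 4}
insert 16 → {40, 16, 7, 6, 4}
serve next job → 40; now {16, 7, 6, 4}
insert 13 → {16, 13, 7, 6, 4}
insert 49 → {49, 16, 13, 7, 6, 4}
serve next job → 49; now {16, 13, 7, 6, 4}
insert 48 → {48, 16, 13, 7, 6, 4}
insert 19 → {48, 19, 16, 13, 7, 6, 4}
serve next job → 48; now {19, 16, 13, 7, 6, 4}
insert 38 → {38, 19, 16, 13, 7, 6, 4}
insert 12 → {38, 19, 16, 13, 12, 7, 6, 4}
serve next job → 38; now {19, 16, 13, 12, 7, 6, 4}
serve next job → 19; now {16, 13, 12, 7, 6, 4}
insert 35 → {35, 16, 13, 12, 7, 6, 4}
insert 45 → {45, 35, 16, 13, 12, 7, 6, 4}
serve next job → 45; now {35, 16, 13, 12, 7, 6, 4}

46, 40, 49, 48, 38, 19, 45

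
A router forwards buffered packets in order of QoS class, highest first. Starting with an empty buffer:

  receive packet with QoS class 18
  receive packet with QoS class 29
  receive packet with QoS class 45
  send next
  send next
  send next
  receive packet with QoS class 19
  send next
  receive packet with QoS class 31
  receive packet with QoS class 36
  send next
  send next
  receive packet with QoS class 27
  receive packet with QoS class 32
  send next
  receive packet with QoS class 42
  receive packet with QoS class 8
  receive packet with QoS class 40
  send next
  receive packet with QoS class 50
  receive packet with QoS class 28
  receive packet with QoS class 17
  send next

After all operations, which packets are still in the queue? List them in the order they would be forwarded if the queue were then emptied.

insert 18 → {18}
insert 29 → {29, 18}
insert 45 → {45, 29, 18}
send next → 45; now {29, 18}
send next → 29; now {18}
send next → 18; now {}
insert 19 → {19}
send next → 19; now {}
insert 31 → {31}
insert 36 → {36, 31}
send next → 36; now {31}
send next → 31; now {}
insert 27 → {27}
insert 32 → {32, 27}
send next → 32; now {27}
insert 42 → {42, 27}
insert 8 → {42, 27, 8}
insert 40 → {42, 40, 27, 8}
send next → 42; now {40, 27, 8}
insert 50 → {50, 40, 27, 8}
insert 28 → {50, 40, 28, 27, 8}
insert 17 → {50, 40, 28, 27, 17, 8}
send next → 50; now {40, 28, 27, 17, 8}

40 → 28 → 27 → 17 → 8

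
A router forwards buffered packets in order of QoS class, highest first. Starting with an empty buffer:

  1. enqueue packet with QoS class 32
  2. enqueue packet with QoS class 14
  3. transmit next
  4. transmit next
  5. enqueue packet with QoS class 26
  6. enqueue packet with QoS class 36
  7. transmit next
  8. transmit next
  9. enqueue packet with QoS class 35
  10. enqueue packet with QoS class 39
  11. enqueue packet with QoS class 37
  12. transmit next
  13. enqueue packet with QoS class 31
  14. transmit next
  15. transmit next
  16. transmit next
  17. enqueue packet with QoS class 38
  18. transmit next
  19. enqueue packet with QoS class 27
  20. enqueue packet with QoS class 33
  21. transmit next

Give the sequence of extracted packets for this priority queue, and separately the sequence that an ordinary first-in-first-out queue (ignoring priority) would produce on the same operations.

priority queue: 32, 14, 36, 26, 39, 37, 35, 31, 38, 33; FIFO queue: 32 → 14 → 26 → 36 → 35 → 39 → 37 → 31 → 38 → 27

insert 32 → {32}
insert 14 → {32, 14}
transmit next → 32; now {14}
transmit next → 14; now {}
insert 26 → {26}
insert 36 → {36, 26}
transmit next → 36; now {26}
transmit next → 26; now {}
insert 35 → {35}
insert 39 → {39, 35}
insert 37 → {39, 37, 35}
transmit next → 39; now {37, 35}
insert 31 → {37, 35, 31}
transmit next → 37; now {35, 31}
transmit next → 35; now {31}
transmit next → 31; now {}
insert 38 → {38}
transmit next → 38; now {}
insert 27 → {27}
insert 33 → {33, 27}
transmit next → 33; now {27}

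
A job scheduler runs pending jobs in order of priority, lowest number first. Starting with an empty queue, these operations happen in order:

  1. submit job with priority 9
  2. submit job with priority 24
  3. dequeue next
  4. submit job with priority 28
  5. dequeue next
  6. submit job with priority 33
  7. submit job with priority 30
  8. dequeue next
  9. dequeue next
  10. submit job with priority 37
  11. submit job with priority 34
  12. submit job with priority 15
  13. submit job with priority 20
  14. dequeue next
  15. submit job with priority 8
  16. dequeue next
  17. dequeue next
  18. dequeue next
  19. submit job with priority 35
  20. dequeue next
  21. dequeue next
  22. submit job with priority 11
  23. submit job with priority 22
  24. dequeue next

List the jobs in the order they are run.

9, 24, 28, 30, 15, 8, 20, 33, 34, 35, 11

insert 9 → {9}
insert 24 → {9, 24}
dequeue next → 9; now {24}
insert 28 → {24, 28}
dequeue next → 24; now {28}
insert 33 → {28, 33}
insert 30 → {28, 30, 33}
dequeue next → 28; now {30, 33}
dequeue next → 30; now {33}
insert 37 → {33, 37}
insert 34 → {33, 34, 37}
insert 15 → {15, 33, 34, 37}
insert 20 → {15, 20, 33, 34, 37}
dequeue next → 15; now {20, 33, 34, 37}
insert 8 → {8, 20, 33, 34, 37}
dequeue next → 8; now {20, 33, 34, 37}
dequeue next → 20; now {33, 34, 37}
dequeue next → 33; now {34, 37}
insert 35 → {34, 35, 37}
dequeue next → 34; now {35, 37}
dequeue next → 35; now {37}
insert 11 → {11, 37}
insert 22 → {11, 22, 37}
dequeue next → 11; now {22, 37}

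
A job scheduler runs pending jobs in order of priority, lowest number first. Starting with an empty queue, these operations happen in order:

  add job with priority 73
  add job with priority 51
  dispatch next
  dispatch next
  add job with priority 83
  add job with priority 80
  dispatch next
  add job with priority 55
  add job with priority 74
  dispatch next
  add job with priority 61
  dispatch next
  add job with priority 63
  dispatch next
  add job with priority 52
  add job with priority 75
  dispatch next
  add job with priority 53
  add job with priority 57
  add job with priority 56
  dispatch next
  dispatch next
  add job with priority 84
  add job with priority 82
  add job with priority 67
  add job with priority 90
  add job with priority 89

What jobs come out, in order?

insert 73 → {73}
insert 51 → {51, 73}
dispatch next → 51; now {73}
dispatch next → 73; now {}
insert 83 → {83}
insert 80 → {80, 83}
dispatch next → 80; now {83}
insert 55 → {55, 83}
insert 74 → {55, 74, 83}
dispatch next → 55; now {74, 83}
insert 61 → {61, 74, 83}
dispatch next → 61; now {74, 83}
insert 63 → {63, 74, 83}
dispatch next → 63; now {74, 83}
insert 52 → {52, 74, 83}
insert 75 → {52, 74, 75, 83}
dispatch next → 52; now {74, 75, 83}
insert 53 → {53, 74, 75, 83}
insert 57 → {53, 57, 74, 75, 83}
insert 56 → {53, 56, 57, 74, 75, 83}
dispatch next → 53; now {56, 57, 74, 75, 83}
dispatch next → 56; now {57, 74, 75, 83}
insert 84 → {57, 74, 75, 83, 84}
insert 82 → {57, 74, 75, 82, 83, 84}
insert 67 → {57, 67, 74, 75, 82, 83, 84}
insert 90 → {57, 67, 74, 75, 82, 83, 84, 90}
insert 89 → {57, 67, 74, 75, 82, 83, 84, 89, 90}

[51, 73, 80, 55, 61, 63, 52, 53, 56]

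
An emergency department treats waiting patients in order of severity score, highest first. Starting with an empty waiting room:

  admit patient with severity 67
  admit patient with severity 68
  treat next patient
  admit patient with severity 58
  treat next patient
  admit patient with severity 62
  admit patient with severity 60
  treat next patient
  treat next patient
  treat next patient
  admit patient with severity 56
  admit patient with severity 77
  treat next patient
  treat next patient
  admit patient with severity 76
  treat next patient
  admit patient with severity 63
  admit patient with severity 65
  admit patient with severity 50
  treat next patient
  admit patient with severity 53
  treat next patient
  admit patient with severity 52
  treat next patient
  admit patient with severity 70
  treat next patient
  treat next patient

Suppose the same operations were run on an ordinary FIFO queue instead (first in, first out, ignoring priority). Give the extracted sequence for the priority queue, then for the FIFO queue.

priority queue: 68, 67, 62, 60, 58, 77, 56, 76, 65, 63, 53, 70, 52; FIFO queue: 67, 68, 58, 62, 60, 56, 77, 76, 63, 65, 50, 53, 52

insert 67 → {67}
insert 68 → {68, 67}
treat next patient → 68; now {67}
insert 58 → {67, 58}
treat next patient → 67; now {58}
insert 62 → {62, 58}
insert 60 → {62, 60, 58}
treat next patient → 62; now {60, 58}
treat next patient → 60; now {58}
treat next patient → 58; now {}
insert 56 → {56}
insert 77 → {77, 56}
treat next patient → 77; now {56}
treat next patient → 56; now {}
insert 76 → {76}
treat next patient → 76; now {}
insert 63 → {63}
insert 65 → {65, 63}
insert 50 → {65, 63, 50}
treat next patient → 65; now {63, 50}
insert 53 → {63, 53, 50}
treat next patient → 63; now {53, 50}
insert 52 → {53, 52, 50}
treat next patient → 53; now {52, 50}
insert 70 → {70, 52, 50}
treat next patient → 70; now {52, 50}
treat next patient → 52; now {50}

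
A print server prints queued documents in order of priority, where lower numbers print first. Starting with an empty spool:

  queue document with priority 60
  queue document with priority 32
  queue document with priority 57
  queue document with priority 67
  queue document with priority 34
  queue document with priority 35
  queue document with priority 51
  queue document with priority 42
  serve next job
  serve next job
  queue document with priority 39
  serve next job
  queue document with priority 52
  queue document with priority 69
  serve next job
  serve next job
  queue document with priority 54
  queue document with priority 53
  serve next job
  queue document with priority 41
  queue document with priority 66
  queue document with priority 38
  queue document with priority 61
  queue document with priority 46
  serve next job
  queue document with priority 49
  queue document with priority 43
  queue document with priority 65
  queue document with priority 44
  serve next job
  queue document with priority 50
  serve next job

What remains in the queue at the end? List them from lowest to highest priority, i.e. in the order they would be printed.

44, 46, 49, 50, 52, 53, 54, 57, 60, 61, 65, 66, 67, 69

insert 60 → {60}
insert 32 → {32, 60}
insert 57 → {32, 57, 60}
insert 67 → {32, 57, 60, 67}
insert 34 → {32, 34, 57, 60, 67}
insert 35 → {32, 34, 35, 57, 60, 67}
insert 51 → {32, 34, 35, 51, 57, 60, 67}
insert 42 → {32, 34, 35, 42, 51, 57, 60, 67}
serve next job → 32; now {34, 35, 42, 51, 57, 60, 67}
serve next job → 34; now {35, 42, 51, 57, 60, 67}
insert 39 → {35, 39, 42, 51, 57, 60, 67}
serve next job → 35; now {39, 42, 51, 57, 60, 67}
insert 52 → {39, 42, 51, 52, 57, 60, 67}
insert 69 → {39, 42, 51, 52, 57, 60, 67, 69}
serve next job → 39; now {42, 51, 52, 57, 60, 67, 69}
serve next job → 42; now {51, 52, 57, 60, 67, 69}
insert 54 → {51, 52, 54, 57, 60, 67, 69}
insert 53 → {51, 52, 53, 54, 57, 60, 67, 69}
serve next job → 51; now {52, 53, 54, 57, 60, 67, 69}
insert 41 → {41, 52, 53, 54, 57, 60, 67, 69}
insert 66 → {41, 52, 53, 54, 57, 60, 66, 67, 69}
insert 38 → {38, 41, 52, 53, 54, 57, 60, 66, 67, 69}
insert 61 → {38, 41, 52, 53, 54, 57, 60, 61, 66, 67, 69}
insert 46 → {38, 41, 46, 52, 53, 54, 57, 60, 61, 66, 67, 69}
serve next job → 38; now {41, 46, 52, 53, 54, 57, 60, 61, 66, 67, 69}
insert 49 → {41, 46, 49, 52, 53, 54, 57, 60, 61, 66, 67, 69}
insert 43 → {41, 43, 46, 49, 52, 53, 54, 57, 60, 61, 66, 67, 69}
insert 65 → {41, 43, 46, 49, 52, 53, 54, 57, 60, 61, 65, 66, 67, 69}
insert 44 → {41, 43, 44, 46, 49, 52, 53, 54, 57, 60, 61, 65, 66, 67, 69}
serve next job → 41; now {43, 44, 46, 49, 52, 53, 54, 57, 60, 61, 65, 66, 67, 69}
insert 50 → {43, 44, 46, 49, 50, 52, 53, 54, 57, 60, 61, 65, 66, 67, 69}
serve next job → 43; now {44, 46, 49, 50, 52, 53, 54, 57, 60, 61, 65, 66, 67, 69}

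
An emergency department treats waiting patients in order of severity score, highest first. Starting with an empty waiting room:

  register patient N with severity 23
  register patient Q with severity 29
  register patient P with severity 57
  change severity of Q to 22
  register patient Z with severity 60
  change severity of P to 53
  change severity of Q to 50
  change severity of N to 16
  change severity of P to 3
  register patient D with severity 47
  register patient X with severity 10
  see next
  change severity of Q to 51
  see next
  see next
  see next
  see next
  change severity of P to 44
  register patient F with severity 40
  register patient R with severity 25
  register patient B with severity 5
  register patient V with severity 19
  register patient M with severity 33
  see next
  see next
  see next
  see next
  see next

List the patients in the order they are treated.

Z, Q, D, N, X, P, F, M, R, V

add N (severity 23) → {N:23}
add Q (severity 29) → {Q:29, N:23}
add P (severity 57) → {P:57, Q:29, N:23}
update Q to severity 22 → {P:57, N:23, Q:22}
add Z (severity 60) → {Z:60, P:57, N:23, Q:22}
update P to severity 53 → {Z:60, P:53, N:23, Q:22}
update Q to severity 50 → {Z:60, P:53, Q:50, N:23}
update N to severity 16 → {Z:60, P:53, Q:50, N:16}
update P to severity 3 → {Z:60, Q:50, N:16, P:3}
add D (severity 47) → {Z:60, Q:50, D:47, N:16, P:3}
add X (severity 10) → {Z:60, Q:50, D:47, N:16, X:10, P:3}
see next → Z; now {Q:50, D:47, N:16, X:10, P:3}
update Q to severity 51 → {Q:51, D:47, N:16, X:10, P:3}
see next → Q; now {D:47, N:16, X:10, P:3}
see next → D; now {N:16, X:10, P:3}
see next → N; now {X:10, P:3}
see next → X; now {P:3}
update P to severity 44 → {P:44}
add F (severity 40) → {P:44, F:40}
add R (severity 25) → {P:44, F:40, R:25}
add B (severity 5) → {P:44, F:40, R:25, B:5}
add V (severity 19) → {P:44, F:40, R:25, V:19, B:5}
add M (severity 33) → {P:44, F:40, M:33, R:25, V:19, B:5}
see next → P; now {F:40, M:33, R:25, V:19, B:5}
see next → F; now {M:33, R:25, V:19, B:5}
see next → M; now {R:25, V:19, B:5}
see next → R; now {V:19, B:5}
see next → V; now {B:5}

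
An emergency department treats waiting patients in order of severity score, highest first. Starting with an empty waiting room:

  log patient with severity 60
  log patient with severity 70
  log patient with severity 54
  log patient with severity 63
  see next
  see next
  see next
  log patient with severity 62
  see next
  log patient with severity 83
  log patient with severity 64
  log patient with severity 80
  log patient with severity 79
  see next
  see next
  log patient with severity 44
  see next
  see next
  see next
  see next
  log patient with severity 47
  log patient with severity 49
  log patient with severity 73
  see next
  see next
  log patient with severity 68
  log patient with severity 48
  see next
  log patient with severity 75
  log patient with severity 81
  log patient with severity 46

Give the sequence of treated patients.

insert 60 → {60}
insert 70 → {70, 60}
insert 54 → {70, 60, 54}
insert 63 → {70, 63, 60, 54}
see next → 70; now {63, 60, 54}
see next → 63; now {60, 54}
see next → 60; now {54}
insert 62 → {62, 54}
see next → 62; now {54}
insert 83 → {83, 54}
insert 64 → {83, 64, 54}
insert 80 → {83, 80, 64, 54}
insert 79 → {83, 80, 79, 64, 54}
see next → 83; now {80, 79, 64, 54}
see next → 80; now {79, 64, 54}
insert 44 → {79, 64, 54, 44}
see next → 79; now {64, 54, 44}
see next → 64; now {54, 44}
see next → 54; now {44}
see next → 44; now {}
insert 47 → {47}
insert 49 → {49, 47}
insert 73 → {73, 49, 47}
see next → 73; now {49, 47}
see next → 49; now {47}
insert 68 → {68, 47}
insert 48 → {68, 48, 47}
see next → 68; now {48, 47}
insert 75 → {75, 48, 47}
insert 81 → {81, 75, 48, 47}
insert 46 → {81, 75, 48, 47, 46}

70 → 63 → 60 → 62 → 83 → 80 → 79 → 64 → 54 → 44 → 73 → 49 → 68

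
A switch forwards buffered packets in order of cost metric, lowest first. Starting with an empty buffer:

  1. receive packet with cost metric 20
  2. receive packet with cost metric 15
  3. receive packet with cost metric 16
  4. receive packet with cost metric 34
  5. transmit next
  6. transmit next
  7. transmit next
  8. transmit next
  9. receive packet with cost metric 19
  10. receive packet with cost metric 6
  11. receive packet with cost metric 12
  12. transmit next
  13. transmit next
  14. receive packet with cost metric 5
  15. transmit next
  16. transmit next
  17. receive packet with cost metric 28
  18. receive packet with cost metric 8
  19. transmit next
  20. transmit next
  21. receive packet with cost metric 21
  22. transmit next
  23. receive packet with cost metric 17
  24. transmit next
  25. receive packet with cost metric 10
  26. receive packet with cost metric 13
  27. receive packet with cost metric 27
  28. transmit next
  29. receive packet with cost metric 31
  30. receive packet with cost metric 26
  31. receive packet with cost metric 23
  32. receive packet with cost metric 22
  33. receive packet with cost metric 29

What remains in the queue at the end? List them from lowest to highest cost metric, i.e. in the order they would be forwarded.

[13, 22, 23, 26, 27, 29, 31]

insert 20 → {20}
insert 15 → {15, 20}
insert 16 → {15, 16, 20}
insert 34 → {15, 16, 20, 34}
transmit next → 15; now {16, 20, 34}
transmit next → 16; now {20, 34}
transmit next → 20; now {34}
transmit next → 34; now {}
insert 19 → {19}
insert 6 → {6, 19}
insert 12 → {6, 12, 19}
transmit next → 6; now {12, 19}
transmit next → 12; now {19}
insert 5 → {5, 19}
transmit next → 5; now {19}
transmit next → 19; now {}
insert 28 → {28}
insert 8 → {8, 28}
transmit next → 8; now {28}
transmit next → 28; now {}
insert 21 → {21}
transmit next → 21; now {}
insert 17 → {17}
transmit next → 17; now {}
insert 10 → {10}
insert 13 → {10, 13}
insert 27 → {10, 13, 27}
transmit next → 10; now {13, 27}
insert 31 → {13, 27, 31}
insert 26 → {13, 26, 27, 31}
insert 23 → {13, 23, 26, 27, 31}
insert 22 → {13, 22, 23, 26, 27, 31}
insert 29 → {13, 22, 23, 26, 27, 29, 31}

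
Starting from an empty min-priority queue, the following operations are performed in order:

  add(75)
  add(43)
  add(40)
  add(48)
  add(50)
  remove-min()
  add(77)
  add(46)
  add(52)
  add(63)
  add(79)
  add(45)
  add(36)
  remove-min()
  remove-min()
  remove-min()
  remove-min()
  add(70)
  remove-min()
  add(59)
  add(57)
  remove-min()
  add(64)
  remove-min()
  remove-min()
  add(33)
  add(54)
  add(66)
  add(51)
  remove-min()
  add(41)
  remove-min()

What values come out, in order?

insert 75 → {75}
insert 43 → {43, 75}
insert 40 → {40, 43, 75}
insert 48 → {40, 43, 48, 75}
insert 50 → {40, 43, 48, 50, 75}
remove-min → 40; now {43, 48, 50, 75}
insert 77 → {43, 48, 50, 75, 77}
insert 46 → {43, 46, 48, 50, 75, 77}
insert 52 → {43, 46, 48, 50, 52, 75, 77}
insert 63 → {43, 46, 48, 50, 52, 63, 75, 77}
insert 79 → {43, 46, 48, 50, 52, 63, 75, 77, 79}
insert 45 → {43, 45, 46, 48, 50, 52, 63, 75, 77, 79}
insert 36 → {36, 43, 45, 46, 48, 50, 52, 63, 75, 77, 79}
remove-min → 36; now {43, 45, 46, 48, 50, 52, 63, 75, 77, 79}
remove-min → 43; now {45, 46, 48, 50, 52, 63, 75, 77, 79}
remove-min → 45; now {46, 48, 50, 52, 63, 75, 77, 79}
remove-min → 46; now {48, 50, 52, 63, 75, 77, 79}
insert 70 → {48, 50, 52, 63, 70, 75, 77, 79}
remove-min → 48; now {50, 52, 63, 70, 75, 77, 79}
insert 59 → {50, 52, 59, 63, 70, 75, 77, 79}
insert 57 → {50, 52, 57, 59, 63, 70, 75, 77, 79}
remove-min → 50; now {52, 57, 59, 63, 70, 75, 77, 79}
insert 64 → {52, 57, 59, 63, 64, 70, 75, 77, 79}
remove-min → 52; now {57, 59, 63, 64, 70, 75, 77, 79}
remove-min → 57; now {59, 63, 64, 70, 75, 77, 79}
insert 33 → {33, 59, 63, 64, 70, 75, 77, 79}
insert 54 → {33, 54, 59, 63, 64, 70, 75, 77, 79}
insert 66 → {33, 54, 59, 63, 64, 66, 70, 75, 77, 79}
insert 51 → {33, 51, 54, 59, 63, 64, 66, 70, 75, 77, 79}
remove-min → 33; now {51, 54, 59, 63, 64, 66, 70, 75, 77, 79}
insert 41 → {41, 51, 54, 59, 63, 64, 66, 70, 75, 77, 79}
remove-min → 41; now {51, 54, 59, 63, 64, 66, 70, 75, 77, 79}

[40, 36, 43, 45, 46, 48, 50, 52, 57, 33, 41]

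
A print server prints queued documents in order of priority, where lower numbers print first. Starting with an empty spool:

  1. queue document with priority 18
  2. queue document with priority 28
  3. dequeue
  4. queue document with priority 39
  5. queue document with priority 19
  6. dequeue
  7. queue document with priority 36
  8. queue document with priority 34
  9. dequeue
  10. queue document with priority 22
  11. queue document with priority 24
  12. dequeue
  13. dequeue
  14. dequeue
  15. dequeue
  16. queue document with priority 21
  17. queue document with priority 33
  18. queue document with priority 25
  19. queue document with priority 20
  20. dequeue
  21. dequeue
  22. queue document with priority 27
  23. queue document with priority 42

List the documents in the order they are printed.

insert 18 → {18}
insert 28 → {18, 28}
dequeue → 18; now {28}
insert 39 → {28, 39}
insert 19 → {19, 28, 39}
dequeue → 19; now {28, 39}
insert 36 → {28, 36, 39}
insert 34 → {28, 34, 36, 39}
dequeue → 28; now {34, 36, 39}
insert 22 → {22, 34, 36, 39}
insert 24 → {22, 24, 34, 36, 39}
dequeue → 22; now {24, 34, 36, 39}
dequeue → 24; now {34, 36, 39}
dequeue → 34; now {36, 39}
dequeue → 36; now {39}
insert 21 → {21, 39}
insert 33 → {21, 33, 39}
insert 25 → {21, 25, 33, 39}
insert 20 → {20, 21, 25, 33, 39}
dequeue → 20; now {21, 25, 33, 39}
dequeue → 21; now {25, 33, 39}
insert 27 → {25, 27, 33, 39}
insert 42 → {25, 27, 33, 39, 42}

[18, 19, 28, 22, 24, 34, 36, 20, 21]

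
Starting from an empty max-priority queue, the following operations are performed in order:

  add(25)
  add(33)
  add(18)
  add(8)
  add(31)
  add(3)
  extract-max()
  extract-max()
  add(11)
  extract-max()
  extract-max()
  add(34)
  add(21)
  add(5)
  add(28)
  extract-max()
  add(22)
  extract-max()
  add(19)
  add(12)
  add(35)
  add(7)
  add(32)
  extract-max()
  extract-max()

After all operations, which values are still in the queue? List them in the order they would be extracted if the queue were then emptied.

insert 25 → {25}
insert 33 → {33, 25}
insert 18 → {33, 25, 18}
insert 8 → {33, 25, 18, 8}
insert 31 → {33, 31, 25, 18, 8}
insert 3 → {33, 31, 25, 18, 8, 3}
extract-max → 33; now {31, 25, 18, 8, 3}
extract-max → 31; now {25, 18, 8, 3}
insert 11 → {25, 18, 11, 8, 3}
extract-max → 25; now {18, 11, 8, 3}
extract-max → 18; now {11, 8, 3}
insert 34 → {34, 11, 8, 3}
insert 21 → {34, 21, 11, 8, 3}
insert 5 → {34, 21, 11, 8, 5, 3}
insert 28 → {34, 28, 21, 11, 8, 5, 3}
extract-max → 34; now {28, 21, 11, 8, 5, 3}
insert 22 → {28, 22, 21, 11, 8, 5, 3}
extract-max → 28; now {22, 21, 11, 8, 5, 3}
insert 19 → {22, 21, 19, 11, 8, 5, 3}
insert 12 → {22, 21, 19, 12, 11, 8, 5, 3}
insert 35 → {35, 22, 21, 19, 12, 11, 8, 5, 3}
insert 7 → {35, 22, 21, 19, 12, 11, 8, 7, 5, 3}
insert 32 → {35, 32, 22, 21, 19, 12, 11, 8, 7, 5, 3}
extract-max → 35; now {32, 22, 21, 19, 12, 11, 8, 7, 5, 3}
extract-max → 32; now {22, 21, 19, 12, 11, 8, 7, 5, 3}

22, 21, 19, 12, 11, 8, 7, 5, 3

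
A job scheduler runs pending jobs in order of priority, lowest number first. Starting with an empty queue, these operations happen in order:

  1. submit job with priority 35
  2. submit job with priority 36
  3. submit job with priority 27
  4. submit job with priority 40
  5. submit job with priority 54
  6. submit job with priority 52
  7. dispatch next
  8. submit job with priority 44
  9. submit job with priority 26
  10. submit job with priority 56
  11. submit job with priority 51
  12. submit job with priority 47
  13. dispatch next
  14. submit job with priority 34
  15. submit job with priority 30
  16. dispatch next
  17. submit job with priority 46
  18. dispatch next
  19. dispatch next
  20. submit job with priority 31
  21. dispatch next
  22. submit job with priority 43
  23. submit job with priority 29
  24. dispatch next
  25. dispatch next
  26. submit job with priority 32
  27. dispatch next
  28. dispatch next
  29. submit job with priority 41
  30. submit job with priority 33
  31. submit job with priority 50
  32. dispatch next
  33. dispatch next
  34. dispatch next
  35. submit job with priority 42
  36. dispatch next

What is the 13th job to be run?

43

insert 35 → {35}
insert 36 → {35, 36}
insert 27 → {27, 35, 36}
insert 40 → {27, 35, 36, 40}
insert 54 → {27, 35, 36, 40, 54}
insert 52 → {27, 35, 36, 40, 52, 54}
dispatch next → 27; now {35, 36, 40, 52, 54}
insert 44 → {35, 36, 40, 44, 52, 54}
insert 26 → {26, 35, 36, 40, 44, 52, 54}
insert 56 → {26, 35, 36, 40, 44, 52, 54, 56}
insert 51 → {26, 35, 36, 40, 44, 51, 52, 54, 56}
insert 47 → {26, 35, 36, 40, 44, 47, 51, 52, 54, 56}
dispatch next → 26; now {35, 36, 40, 44, 47, 51, 52, 54, 56}
insert 34 → {34, 35, 36, 40, 44, 47, 51, 52, 54, 56}
insert 30 → {30, 34, 35, 36, 40, 44, 47, 51, 52, 54, 56}
dispatch next → 30; now {34, 35, 36, 40, 44, 47, 51, 52, 54, 56}
insert 46 → {34, 35, 36, 40, 44, 46, 47, 51, 52, 54, 56}
dispatch next → 34; now {35, 36, 40, 44, 46, 47, 51, 52, 54, 56}
dispatch next → 35; now {36, 40, 44, 46, 47, 51, 52, 54, 56}
insert 31 → {31, 36, 40, 44, 46, 47, 51, 52, 54, 56}
dispatch next → 31; now {36, 40, 44, 46, 47, 51, 52, 54, 56}
insert 43 → {36, 40, 43, 44, 46, 47, 51, 52, 54, 56}
insert 29 → {29, 36, 40, 43, 44, 46, 47, 51, 52, 54, 56}
dispatch next → 29; now {36, 40, 43, 44, 46, 47, 51, 52, 54, 56}
dispatch next → 36; now {40, 43, 44, 46, 47, 51, 52, 54, 56}
insert 32 → {32, 40, 43, 44, 46, 47, 51, 52, 54, 56}
dispatch next → 32; now {40, 43, 44, 46, 47, 51, 52, 54, 56}
dispatch next → 40; now {43, 44, 46, 47, 51, 52, 54, 56}
insert 41 → {41, 43, 44, 46, 47, 51, 52, 54, 56}
insert 33 → {33, 41, 43, 44, 46, 47, 51, 52, 54, 56}
insert 50 → {33, 41, 43, 44, 46, 47, 50, 51, 52, 54, 56}
dispatch next → 33; now {41, 43, 44, 46, 47, 50, 51, 52, 54, 56}
dispatch next → 41; now {43, 44, 46, 47, 50, 51, 52, 54, 56}
dispatch next → 43; now {44, 46, 47, 50, 51, 52, 54, 56}
insert 42 → {42, 44, 46, 47, 50, 51, 52, 54, 56}
dispatch next → 42; now {44, 46, 47, 50, 51, 52, 54, 56}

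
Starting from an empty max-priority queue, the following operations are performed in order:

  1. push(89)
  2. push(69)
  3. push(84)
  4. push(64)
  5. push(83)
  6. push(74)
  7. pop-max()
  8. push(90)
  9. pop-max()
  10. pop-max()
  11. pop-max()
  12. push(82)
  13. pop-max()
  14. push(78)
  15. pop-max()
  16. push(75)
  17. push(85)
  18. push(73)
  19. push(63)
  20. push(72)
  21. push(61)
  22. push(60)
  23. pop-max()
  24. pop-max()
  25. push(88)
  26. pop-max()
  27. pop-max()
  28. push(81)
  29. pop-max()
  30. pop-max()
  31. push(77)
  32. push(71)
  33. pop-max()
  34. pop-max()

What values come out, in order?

89, 90, 84, 83, 82, 78, 85, 75, 88, 74, 81, 73, 77, 72

insert 89 → {89}
insert 69 → {89, 69}
insert 84 → {89, 84, 69}
insert 64 → {89, 84, 69, 64}
insert 83 → {89, 84, 83, 69, 64}
insert 74 → {89, 84, 83, 74, 69, 64}
pop-max → 89; now {84, 83, 74, 69, 64}
insert 90 → {90, 84, 83, 74, 69, 64}
pop-max → 90; now {84, 83, 74, 69, 64}
pop-max → 84; now {83, 74, 69, 64}
pop-max → 83; now {74, 69, 64}
insert 82 → {82, 74, 69, 64}
pop-max → 82; now {74, 69, 64}
insert 78 → {78, 74, 69, 64}
pop-max → 78; now {74, 69, 64}
insert 75 → {75, 74, 69, 64}
insert 85 → {85, 75, 74, 69, 64}
insert 73 → {85, 75, 74, 73, 69, 64}
insert 63 → {85, 75, 74, 73, 69, 64, 63}
insert 72 → {85, 75, 74, 73, 72, 69, 64, 63}
insert 61 → {85, 75, 74, 73, 72, 69, 64, 63, 61}
insert 60 → {85, 75, 74, 73, 72, 69, 64, 63, 61, 60}
pop-max → 85; now {75, 74, 73, 72, 69, 64, 63, 61, 60}
pop-max → 75; now {74, 73, 72, 69, 64, 63, 61, 60}
insert 88 → {88, 74, 73, 72, 69, 64, 63, 61, 60}
pop-max → 88; now {74, 73, 72, 69, 64, 63, 61, 60}
pop-max → 74; now {73, 72, 69, 64, 63, 61, 60}
insert 81 → {81, 73, 72, 69, 64, 63, 61, 60}
pop-max → 81; now {73, 72, 69, 64, 63, 61, 60}
pop-max → 73; now {72, 69, 64, 63, 61, 60}
insert 77 → {77, 72, 69, 64, 63, 61, 60}
insert 71 → {77, 72, 71, 69, 64, 63, 61, 60}
pop-max → 77; now {72, 71, 69, 64, 63, 61, 60}
pop-max → 72; now {71, 69, 64, 63, 61, 60}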